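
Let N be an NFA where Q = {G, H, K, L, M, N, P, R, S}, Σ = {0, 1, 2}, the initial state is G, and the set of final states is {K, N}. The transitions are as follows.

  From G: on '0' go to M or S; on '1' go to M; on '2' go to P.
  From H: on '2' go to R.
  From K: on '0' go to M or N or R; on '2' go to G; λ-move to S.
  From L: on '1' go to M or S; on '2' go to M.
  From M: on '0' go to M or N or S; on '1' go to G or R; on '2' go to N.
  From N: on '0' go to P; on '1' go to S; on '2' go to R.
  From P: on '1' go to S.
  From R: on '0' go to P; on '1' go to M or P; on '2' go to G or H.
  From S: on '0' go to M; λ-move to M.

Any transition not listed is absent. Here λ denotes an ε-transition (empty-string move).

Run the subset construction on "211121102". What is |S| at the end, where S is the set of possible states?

Start in {G}.
Read '2': G→{P}; now {P}.
Read '1': P→{S}; union {S}; ε-closure = {M, S}.
Read '1': M→{G, R}, S→∅; now {G, R}.
Read '1': G→{M}, R→{M, P}; now {M, P}.
Read '2': M→{N}, P→∅; now {N}.
Read '1': N→{S}; union {S}; ε-closure = {M, S}.
Read '1': M→{G, R}, S→∅; now {G, R}.
Read '0': G→{M, S}, R→{P}; now {M, P, S}.
Read '2': M→{N}, P→∅, S→∅; now {N}.
That set has 1 state.

1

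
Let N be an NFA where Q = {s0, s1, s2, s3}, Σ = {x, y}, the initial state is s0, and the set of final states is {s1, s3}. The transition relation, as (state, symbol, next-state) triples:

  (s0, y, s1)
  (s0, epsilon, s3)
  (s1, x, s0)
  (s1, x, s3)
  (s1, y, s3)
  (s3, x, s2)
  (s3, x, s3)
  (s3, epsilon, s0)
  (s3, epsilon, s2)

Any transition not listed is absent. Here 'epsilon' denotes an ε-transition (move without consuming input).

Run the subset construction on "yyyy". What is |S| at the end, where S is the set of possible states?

3

Start: ε-closure({s0}) = {s0, s2, s3}.
Read 'y': s0→{s1}, s2→∅, s3→∅; now {s1}.
Read 'y': s1→{s3}; union {s3}; ε-closure = {s0, s2, s3}.
Read 'y': s0→{s1}, s2→∅, s3→∅; now {s1}.
Read 'y': s1→{s3}; union {s3}; ε-closure = {s0, s2, s3}.
That set has 3 states.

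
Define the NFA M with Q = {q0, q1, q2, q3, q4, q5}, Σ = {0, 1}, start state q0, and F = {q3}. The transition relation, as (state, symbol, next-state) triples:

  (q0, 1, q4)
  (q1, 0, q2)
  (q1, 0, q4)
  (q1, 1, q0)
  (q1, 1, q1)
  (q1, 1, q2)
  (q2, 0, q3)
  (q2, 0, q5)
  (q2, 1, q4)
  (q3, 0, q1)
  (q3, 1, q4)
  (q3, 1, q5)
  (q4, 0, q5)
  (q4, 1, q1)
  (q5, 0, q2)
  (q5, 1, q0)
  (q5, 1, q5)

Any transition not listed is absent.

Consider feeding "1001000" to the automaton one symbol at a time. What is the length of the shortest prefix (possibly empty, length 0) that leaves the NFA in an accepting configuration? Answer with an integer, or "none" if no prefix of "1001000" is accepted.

Start in {q0}.
Read '1': q0→{q4}; now {q4}.
Read '0': q4→{q5}; now {q5}.
Read '0': q5→{q2}; now {q2}.
Read '1': q2→{q4}; now {q4}.
Read '0': q4→{q5}; now {q5}.
Read '0': q5→{q2}; now {q2}.
Read '0': q2→{q3, q5}; now {q3, q5}.
None of the earlier sets intersect F, but {q3, q5} does.

7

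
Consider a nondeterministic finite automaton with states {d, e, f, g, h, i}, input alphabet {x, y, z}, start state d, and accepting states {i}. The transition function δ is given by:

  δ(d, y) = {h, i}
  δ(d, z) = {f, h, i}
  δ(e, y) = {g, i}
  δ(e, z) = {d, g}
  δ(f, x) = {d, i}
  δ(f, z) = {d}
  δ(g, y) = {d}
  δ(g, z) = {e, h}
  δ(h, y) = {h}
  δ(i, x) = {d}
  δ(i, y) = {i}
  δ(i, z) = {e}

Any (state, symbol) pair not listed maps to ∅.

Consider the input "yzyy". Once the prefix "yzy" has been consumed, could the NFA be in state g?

Yes

Start in {d}.
Read 'y': {d} → {h, i}.
Read 'z': {h, i} → {e}.
Read 'y': {e} → {g, i}.
State g is in {g, i}.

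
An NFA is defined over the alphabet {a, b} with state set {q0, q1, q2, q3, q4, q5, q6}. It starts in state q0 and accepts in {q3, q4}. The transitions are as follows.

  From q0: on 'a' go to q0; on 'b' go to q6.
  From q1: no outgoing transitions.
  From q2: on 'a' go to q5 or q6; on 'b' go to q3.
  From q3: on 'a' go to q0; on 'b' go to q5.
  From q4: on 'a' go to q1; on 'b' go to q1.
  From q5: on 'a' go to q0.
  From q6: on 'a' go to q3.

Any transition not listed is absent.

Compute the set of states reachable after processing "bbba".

Start in {q0}.
Read 'b': {q0} → {q6}.
Read 'b': {q6} → ∅.
The set is empty and remains empty for the remaining 2 symbols.

∅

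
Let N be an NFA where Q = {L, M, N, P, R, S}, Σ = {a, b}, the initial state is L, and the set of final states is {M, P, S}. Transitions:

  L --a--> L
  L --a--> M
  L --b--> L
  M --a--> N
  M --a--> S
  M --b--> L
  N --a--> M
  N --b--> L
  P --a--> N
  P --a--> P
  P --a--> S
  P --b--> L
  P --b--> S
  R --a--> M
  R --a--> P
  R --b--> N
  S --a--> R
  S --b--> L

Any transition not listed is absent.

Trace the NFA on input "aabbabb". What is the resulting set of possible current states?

{L}

Start in {L}.
Read 'a': L→{L, M}; now {L, M}.
Read 'a': L→{L, M}, M→{N, S}; now {L, M, N, S}.
Read 'b': L→{L}, M→{L}, N→{L}, S→{L}; now {L}.
Read 'b': L→{L}; now {L}.
Read 'a': L→{L, M}; now {L, M}.
Read 'b': L→{L}, M→{L}; now {L}.
Read 'b': L→{L}; now {L}.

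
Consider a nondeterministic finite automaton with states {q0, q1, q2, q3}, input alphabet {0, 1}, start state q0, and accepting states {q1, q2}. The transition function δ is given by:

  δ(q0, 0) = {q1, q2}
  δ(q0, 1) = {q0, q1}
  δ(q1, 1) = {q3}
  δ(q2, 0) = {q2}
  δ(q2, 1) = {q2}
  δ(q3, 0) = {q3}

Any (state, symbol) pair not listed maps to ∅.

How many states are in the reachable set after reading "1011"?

1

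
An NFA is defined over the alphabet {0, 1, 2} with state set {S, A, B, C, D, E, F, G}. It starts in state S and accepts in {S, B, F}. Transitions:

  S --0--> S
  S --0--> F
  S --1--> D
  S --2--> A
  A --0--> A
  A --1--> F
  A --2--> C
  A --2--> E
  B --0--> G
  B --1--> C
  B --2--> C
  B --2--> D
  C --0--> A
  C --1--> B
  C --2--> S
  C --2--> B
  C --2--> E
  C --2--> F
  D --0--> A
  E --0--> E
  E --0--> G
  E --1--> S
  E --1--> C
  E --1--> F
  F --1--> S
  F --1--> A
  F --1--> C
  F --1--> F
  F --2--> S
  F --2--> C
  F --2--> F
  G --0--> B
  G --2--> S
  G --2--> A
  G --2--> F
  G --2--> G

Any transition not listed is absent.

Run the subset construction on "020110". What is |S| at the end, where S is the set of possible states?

Start in {S}.
Read '0': {S} → {S, F}.
Read '2': {S, F} → {S, A, C, F}.
Read '0': {S, A, C, F} → {S, A, F}.
Read '1': {S, A, F} → {S, A, C, D, F}.
Read '1': {S, A, C, D, F} → {S, A, B, C, D, F}.
Read '0': {S, A, B, C, D, F} → {S, A, F, G}.
That set has 4 states.

4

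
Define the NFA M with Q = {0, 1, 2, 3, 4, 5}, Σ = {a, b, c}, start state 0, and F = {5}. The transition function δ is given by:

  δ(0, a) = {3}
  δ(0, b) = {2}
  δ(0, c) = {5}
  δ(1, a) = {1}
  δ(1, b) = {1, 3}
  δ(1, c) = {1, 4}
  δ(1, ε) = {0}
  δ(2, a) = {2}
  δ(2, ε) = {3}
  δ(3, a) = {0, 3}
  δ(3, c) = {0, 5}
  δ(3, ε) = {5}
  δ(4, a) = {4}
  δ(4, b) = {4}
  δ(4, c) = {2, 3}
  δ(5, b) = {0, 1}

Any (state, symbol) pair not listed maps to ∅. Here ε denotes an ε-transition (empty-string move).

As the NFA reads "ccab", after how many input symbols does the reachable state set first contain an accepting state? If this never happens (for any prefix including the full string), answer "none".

1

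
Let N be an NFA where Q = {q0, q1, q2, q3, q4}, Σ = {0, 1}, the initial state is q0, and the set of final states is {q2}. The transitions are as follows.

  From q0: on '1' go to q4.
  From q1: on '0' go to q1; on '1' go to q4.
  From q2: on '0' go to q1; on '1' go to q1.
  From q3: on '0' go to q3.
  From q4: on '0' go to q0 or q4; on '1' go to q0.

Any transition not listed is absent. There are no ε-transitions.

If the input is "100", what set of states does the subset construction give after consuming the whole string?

Start in {q0}.
Read '1': {q0} → {q4}.
Read '0': {q4} → {q0, q4}.
Read '0': {q0, q4} → {q0, q4}.

{q0, q4}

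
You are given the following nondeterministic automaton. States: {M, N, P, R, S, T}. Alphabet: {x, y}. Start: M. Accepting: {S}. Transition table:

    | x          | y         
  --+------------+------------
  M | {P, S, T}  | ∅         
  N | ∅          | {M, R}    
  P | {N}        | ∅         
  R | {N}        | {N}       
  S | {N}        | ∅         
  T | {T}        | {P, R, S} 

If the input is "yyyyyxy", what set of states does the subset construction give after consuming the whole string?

Start in {M}.
Read 'y': {M} → ∅.
The set is empty and remains empty for the remaining 6 symbols.

∅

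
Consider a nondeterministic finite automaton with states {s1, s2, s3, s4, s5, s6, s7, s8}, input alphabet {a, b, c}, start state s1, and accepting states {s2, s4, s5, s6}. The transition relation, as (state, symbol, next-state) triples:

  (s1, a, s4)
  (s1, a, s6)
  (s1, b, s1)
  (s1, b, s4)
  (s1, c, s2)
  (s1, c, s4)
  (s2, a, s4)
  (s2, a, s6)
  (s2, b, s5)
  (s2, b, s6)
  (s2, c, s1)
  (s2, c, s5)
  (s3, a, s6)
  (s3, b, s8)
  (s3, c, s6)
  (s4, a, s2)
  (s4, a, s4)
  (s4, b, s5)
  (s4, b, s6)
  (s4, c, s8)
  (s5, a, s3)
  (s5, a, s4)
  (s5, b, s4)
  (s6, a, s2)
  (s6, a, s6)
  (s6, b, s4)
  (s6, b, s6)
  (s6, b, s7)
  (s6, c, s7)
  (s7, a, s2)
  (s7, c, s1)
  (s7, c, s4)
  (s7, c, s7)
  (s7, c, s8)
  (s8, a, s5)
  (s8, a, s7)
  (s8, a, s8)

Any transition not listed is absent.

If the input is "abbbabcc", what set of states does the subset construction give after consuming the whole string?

{s1, s2, s4, s7, s8}

Start in {s1}.
Read 'a': s1→{s4, s6}; now {s4, s6}.
Read 'b': s4→{s5, s6}, s6→{s4, s6, s7}; now {s4, s5, s6, s7}.
Read 'b': s4→{s5, s6}, s5→{s4}, s6→{s4, s6, s7}, s7→∅; now {s4, s5, s6, s7}.
Read 'b': s4→{s5, s6}, s5→{s4}, s6→{s4, s6, s7}, s7→∅; now {s4, s5, s6, s7}.
Read 'a': s4→{s2, s4}, s5→{s3, s4}, s6→{s2, s6}, s7→{s2}; now {s2, s3, s4, s6}.
Read 'b': s2→{s5, s6}, s3→{s8}, s4→{s5, s6}, s6→{s4, s6, s7}; now {s4, s5, s6, s7, s8}.
Read 'c': s4→{s8}, s5→∅, s6→{s7}, s7→{s1, s4, s7, s8}, s8→∅; now {s1, s4, s7, s8}.
Read 'c': s1→{s2, s4}, s4→{s8}, s7→{s1, s4, s7, s8}, s8→∅; now {s1, s2, s4, s7, s8}.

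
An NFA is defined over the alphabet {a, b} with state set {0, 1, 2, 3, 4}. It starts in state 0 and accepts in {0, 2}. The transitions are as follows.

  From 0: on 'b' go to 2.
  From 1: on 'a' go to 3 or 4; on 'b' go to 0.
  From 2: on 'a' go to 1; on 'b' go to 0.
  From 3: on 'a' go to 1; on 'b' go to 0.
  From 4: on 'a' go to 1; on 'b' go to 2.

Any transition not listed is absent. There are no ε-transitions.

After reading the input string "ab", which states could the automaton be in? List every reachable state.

∅

Start in {0}.
Read 'a': {0} → ∅.
The set is empty and remains empty for the remaining 1 symbol.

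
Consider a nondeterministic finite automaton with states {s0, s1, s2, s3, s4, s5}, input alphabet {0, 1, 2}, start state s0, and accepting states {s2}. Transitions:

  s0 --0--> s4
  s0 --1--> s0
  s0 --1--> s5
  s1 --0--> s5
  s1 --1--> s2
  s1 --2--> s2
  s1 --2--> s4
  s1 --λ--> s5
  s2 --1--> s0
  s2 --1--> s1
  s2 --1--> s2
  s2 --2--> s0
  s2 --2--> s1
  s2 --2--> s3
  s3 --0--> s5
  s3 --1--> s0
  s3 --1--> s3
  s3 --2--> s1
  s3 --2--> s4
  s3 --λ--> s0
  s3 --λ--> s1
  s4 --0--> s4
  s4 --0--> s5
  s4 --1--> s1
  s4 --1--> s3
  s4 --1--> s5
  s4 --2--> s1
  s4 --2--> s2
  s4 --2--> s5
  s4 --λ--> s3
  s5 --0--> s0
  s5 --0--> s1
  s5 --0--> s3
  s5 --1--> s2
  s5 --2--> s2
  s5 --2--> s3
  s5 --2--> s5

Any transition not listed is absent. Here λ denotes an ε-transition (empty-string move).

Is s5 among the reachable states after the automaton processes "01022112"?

Yes

Start in {s0}.
Read '0': {s0} → {s0, s1, s3, s4, s5}.
Read '1': {s0, s1, s3, s4, s5} → {s0, s1, s2, s3, s5}.
Read '0': {s0, s1, s2, s3, s5} → {s0, s1, s3, s4, s5}.
Read '2': {s0, s1, s3, s4, s5} → {s0, s1, s2, s3, s4, s5}.
Read '2': {s0, s1, s2, s3, s4, s5} → {s0, s1, s2, s3, s4, s5}.
Read '1': {s0, s1, s2, s3, s4, s5} → {s0, s1, s2, s3, s5}.
Read '1': {s0, s1, s2, s3, s5} → {s0, s1, s2, s3, s5}.
Read '2': {s0, s1, s2, s3, s5} → {s0, s1, s2, s3, s4, s5}.
State s5 is in {s0, s1, s2, s3, s4, s5}.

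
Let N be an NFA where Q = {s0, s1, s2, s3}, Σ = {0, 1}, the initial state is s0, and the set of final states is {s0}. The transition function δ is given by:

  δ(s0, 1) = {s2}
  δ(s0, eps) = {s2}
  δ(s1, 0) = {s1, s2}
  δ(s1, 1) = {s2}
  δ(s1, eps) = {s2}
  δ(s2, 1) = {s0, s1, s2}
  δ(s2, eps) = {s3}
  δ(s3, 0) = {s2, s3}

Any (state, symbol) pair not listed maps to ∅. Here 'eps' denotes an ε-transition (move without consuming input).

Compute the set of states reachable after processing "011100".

{s1, s2, s3}

Start: ε-closure({s0}) = {s0, s2, s3}.
Read '0': {s0, s2, s3} → {s2, s3}.
Read '1': {s2, s3} → {s0, s1, s2, s3}.
Read '1': {s0, s1, s2, s3} → {s0, s1, s2, s3}.
Read '1': {s0, s1, s2, s3} → {s0, s1, s2, s3}.
Read '0': {s0, s1, s2, s3} → {s1, s2, s3}.
Read '0': {s1, s2, s3} → {s1, s2, s3}.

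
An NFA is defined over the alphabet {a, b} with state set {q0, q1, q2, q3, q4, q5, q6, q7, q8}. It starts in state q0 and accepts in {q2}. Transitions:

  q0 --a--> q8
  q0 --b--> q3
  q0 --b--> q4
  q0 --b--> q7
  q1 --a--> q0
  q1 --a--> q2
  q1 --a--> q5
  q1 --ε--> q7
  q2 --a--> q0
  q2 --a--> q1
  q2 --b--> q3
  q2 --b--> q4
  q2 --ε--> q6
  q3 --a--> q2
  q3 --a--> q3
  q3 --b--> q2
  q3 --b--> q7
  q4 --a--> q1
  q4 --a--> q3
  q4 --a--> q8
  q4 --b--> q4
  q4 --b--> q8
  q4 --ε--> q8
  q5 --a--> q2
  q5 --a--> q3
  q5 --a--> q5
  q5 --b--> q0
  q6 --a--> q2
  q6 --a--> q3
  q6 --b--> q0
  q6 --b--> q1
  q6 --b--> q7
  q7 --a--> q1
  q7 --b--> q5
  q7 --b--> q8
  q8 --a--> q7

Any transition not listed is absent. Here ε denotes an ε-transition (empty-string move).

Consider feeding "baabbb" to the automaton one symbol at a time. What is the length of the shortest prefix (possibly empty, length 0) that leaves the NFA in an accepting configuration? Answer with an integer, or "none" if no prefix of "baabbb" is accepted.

Start in {q0}.
Read 'b': q0→{q3, q4, q7}; union {q3, q4, q7}; ε-closure = {q3, q4, q7, q8}.
Read 'a': q3→{q2, q3}, q4→{q1, q3, q8}, q7→{q1}, q8→{q7}; union {q1, q2, q3, q7, q8}; ε-closure = {q1, q2, q3, q6, q7, q8}.
None of the earlier sets intersect F, but {q1, q2, q3, q6, q7, q8} does.

2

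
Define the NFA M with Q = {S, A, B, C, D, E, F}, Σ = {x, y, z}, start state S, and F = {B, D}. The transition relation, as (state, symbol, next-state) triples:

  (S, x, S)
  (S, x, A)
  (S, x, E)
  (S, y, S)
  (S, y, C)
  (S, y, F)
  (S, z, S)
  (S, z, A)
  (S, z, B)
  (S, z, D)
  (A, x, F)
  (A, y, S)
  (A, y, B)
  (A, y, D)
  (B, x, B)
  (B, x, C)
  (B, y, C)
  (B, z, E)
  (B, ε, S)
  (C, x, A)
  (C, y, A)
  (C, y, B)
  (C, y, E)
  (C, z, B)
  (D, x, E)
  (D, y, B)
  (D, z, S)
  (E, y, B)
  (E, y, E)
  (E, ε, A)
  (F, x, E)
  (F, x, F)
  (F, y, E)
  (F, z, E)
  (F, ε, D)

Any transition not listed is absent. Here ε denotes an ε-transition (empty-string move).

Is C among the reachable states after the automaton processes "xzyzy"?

Yes

Start in {S}.
Read 'x': S→{S, A, E}; now {S, A, E}.
Read 'z': S→{S, A, B, D}, A→∅, E→∅; now {S, A, B, D}.
Read 'y': S→{S, C, F}, A→{S, B, D}, B→{C}, D→{B}; now {S, B, C, D, F}.
Read 'z': S→{S, A, B, D}, B→{E}, C→{B}, D→{S}, F→{E}; now {S, A, B, D, E}.
Read 'y': S→{S, C, F}, A→{S, B, D}, B→{C}, D→{B}, E→{B, E}; union {S, B, C, D, E, F}; ε-closure = {S, A, B, C, D, E, F}.
State C is in {S, A, B, C, D, E, F}.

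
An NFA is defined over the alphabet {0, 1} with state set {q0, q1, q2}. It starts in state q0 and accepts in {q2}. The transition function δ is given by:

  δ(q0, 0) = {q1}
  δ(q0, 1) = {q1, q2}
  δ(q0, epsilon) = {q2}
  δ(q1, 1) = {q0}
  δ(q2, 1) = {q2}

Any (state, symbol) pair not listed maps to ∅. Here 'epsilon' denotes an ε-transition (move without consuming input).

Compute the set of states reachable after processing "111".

Start: ε-closure({q0}) = {q0, q2}.
Read '1': q0→{q1, q2}, q2→{q2}; now {q1, q2}.
Read '1': q1→{q0}, q2→{q2}; now {q0, q2}.
Read '1': q0→{q1, q2}, q2→{q2}; now {q1, q2}.

{q1, q2}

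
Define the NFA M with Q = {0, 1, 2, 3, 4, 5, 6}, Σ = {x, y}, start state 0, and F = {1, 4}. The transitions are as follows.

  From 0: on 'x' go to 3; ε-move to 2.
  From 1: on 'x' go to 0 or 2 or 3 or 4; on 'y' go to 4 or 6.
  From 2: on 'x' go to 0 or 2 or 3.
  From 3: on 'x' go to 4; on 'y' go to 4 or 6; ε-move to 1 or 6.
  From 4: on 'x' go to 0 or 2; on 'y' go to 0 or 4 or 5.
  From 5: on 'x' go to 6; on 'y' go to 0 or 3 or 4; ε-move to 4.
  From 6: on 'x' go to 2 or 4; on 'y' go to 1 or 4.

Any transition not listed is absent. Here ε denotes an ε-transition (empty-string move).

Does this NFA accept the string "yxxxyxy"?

No

Start: ε-closure({0}) = {0, 2}.
Read 'y': 0→∅, 2→∅; now ∅.
The set is empty and remains empty for the remaining 6 symbols.
The final set ∅ contains no accepting state.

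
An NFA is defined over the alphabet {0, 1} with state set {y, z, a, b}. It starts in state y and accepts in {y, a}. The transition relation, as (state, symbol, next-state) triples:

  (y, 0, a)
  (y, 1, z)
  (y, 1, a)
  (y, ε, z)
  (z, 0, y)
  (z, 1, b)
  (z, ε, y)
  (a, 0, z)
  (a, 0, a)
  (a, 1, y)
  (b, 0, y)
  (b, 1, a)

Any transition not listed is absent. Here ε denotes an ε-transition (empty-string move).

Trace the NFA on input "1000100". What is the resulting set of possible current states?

{y, z, a}

Start: ε-closure({y}) = {y, z}.
Read '1': y→{z, a}, z→{b}; union {z, a, b}; ε-closure = {y, z, a, b}.
Read '0': y→{a}, z→{y}, a→{z, a}, b→{y}; now {y, z, a}.
Read '0': y→{a}, z→{y}, a→{z, a}; now {y, z, a}.
Read '0': y→{a}, z→{y}, a→{z, a}; now {y, z, a}.
Read '1': y→{z, a}, z→{b}, a→{y}; now {y, z, a, b}.
Read '0': y→{a}, z→{y}, a→{z, a}, b→{y}; now {y, z, a}.
Read '0': y→{a}, z→{y}, a→{z, a}; now {y, z, a}.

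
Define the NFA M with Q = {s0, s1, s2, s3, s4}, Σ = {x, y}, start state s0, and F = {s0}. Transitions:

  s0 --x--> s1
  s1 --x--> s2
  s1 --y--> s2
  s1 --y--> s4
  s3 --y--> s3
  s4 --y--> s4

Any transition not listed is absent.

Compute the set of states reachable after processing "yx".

∅

Start in {s0}.
Read 'y': s0→∅; now ∅.
The set is empty and remains empty for the remaining 1 symbol.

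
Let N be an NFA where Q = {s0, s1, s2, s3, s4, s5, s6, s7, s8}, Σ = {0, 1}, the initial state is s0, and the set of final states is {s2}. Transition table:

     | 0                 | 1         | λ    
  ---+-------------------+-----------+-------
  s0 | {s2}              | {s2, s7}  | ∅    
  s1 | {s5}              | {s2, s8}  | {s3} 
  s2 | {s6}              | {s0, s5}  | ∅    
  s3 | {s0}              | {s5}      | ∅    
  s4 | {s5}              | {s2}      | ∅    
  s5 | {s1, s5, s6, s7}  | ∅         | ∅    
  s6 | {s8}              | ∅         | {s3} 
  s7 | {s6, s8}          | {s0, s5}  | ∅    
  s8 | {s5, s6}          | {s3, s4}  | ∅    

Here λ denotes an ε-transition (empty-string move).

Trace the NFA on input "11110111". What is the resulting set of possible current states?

Start in {s0}.
Read '1': {s0} → {s2, s7}.
Read '1': {s2, s7} → {s0, s5}.
Read '1': {s0, s5} → {s2, s7}.
Read '1': {s2, s7} → {s0, s5}.
Read '0': {s0, s5} → {s1, s2, s3, s5, s6, s7}.
Read '1': {s1, s2, s3, s5, s6, s7} → {s0, s2, s5, s8}.
Read '1': {s0, s2, s5, s8} → {s0, s2, s3, s4, s5, s7}.
Read '1': {s0, s2, s3, s4, s5, s7} → {s0, s2, s5, s7}.

{s0, s2, s5, s7}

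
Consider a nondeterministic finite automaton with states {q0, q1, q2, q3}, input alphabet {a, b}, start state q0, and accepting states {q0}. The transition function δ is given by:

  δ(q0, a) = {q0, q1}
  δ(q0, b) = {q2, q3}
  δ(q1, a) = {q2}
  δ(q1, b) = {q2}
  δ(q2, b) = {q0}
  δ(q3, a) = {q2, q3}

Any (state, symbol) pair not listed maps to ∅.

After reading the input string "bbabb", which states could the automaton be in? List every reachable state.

Start in {q0}.
Read 'b': q0→{q2, q3}; now {q2, q3}.
Read 'b': q2→{q0}, q3→∅; now {q0}.
Read 'a': q0→{q0, q1}; now {q0, q1}.
Read 'b': q0→{q2, q3}, q1→{q2}; now {q2, q3}.
Read 'b': q2→{q0}, q3→∅; now {q0}.

{q0}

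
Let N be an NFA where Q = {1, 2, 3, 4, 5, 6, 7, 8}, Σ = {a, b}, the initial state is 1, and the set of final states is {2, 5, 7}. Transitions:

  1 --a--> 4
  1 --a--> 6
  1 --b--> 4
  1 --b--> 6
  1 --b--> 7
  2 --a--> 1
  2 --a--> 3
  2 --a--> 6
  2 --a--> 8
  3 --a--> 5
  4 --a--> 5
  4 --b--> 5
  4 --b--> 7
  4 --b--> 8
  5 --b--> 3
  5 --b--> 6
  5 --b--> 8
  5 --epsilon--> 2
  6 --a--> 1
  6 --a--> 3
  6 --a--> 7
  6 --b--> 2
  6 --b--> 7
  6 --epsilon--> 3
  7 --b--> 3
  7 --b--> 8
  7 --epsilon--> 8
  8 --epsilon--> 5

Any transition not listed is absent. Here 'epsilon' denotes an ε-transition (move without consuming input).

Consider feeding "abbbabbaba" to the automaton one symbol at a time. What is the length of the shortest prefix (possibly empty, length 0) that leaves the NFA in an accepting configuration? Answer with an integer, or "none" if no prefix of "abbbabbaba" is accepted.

2

Start in {1}.
Read 'a': 1→{4, 6}; union {4, 6}; ε-closure = {3, 4, 6}.
Read 'b': 3→∅, 4→{5, 7, 8}, 6→{2, 7}; now {2, 5, 7, 8}.
None of the earlier sets intersect F, but {2, 5, 7, 8} does.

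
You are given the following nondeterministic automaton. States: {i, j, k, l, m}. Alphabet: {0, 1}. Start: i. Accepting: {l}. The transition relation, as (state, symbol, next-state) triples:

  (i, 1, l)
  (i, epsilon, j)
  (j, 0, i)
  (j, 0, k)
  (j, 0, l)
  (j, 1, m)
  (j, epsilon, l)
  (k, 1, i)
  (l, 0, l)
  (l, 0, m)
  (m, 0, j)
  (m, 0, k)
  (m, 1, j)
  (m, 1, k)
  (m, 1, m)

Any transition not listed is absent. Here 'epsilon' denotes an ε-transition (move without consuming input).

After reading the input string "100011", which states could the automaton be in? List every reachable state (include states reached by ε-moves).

Start: ε-closure({i}) = {i, j, l}.
Read '1': {i, j, l} → {l, m}.
Read '0': {l, m} → {j, k, l, m}.
Read '0': {j, k, l, m} → {i, j, k, l, m}.
Read '0': {i, j, k, l, m} → {i, j, k, l, m}.
Read '1': {i, j, k, l, m} → {i, j, k, l, m}.
Read '1': {i, j, k, l, m} → {i, j, k, l, m}.

{i, j, k, l, m}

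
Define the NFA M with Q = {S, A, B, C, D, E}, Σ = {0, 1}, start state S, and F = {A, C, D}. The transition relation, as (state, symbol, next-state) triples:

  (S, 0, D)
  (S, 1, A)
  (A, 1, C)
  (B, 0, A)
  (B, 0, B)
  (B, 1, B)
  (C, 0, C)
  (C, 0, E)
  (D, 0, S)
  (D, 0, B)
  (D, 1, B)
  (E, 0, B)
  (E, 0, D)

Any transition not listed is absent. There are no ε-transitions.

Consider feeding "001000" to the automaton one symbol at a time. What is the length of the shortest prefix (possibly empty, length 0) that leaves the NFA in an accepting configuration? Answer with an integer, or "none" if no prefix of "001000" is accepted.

Start in {S}.
Read '0': {S} → {D}.
None of the earlier sets intersect F, but {D} does.

1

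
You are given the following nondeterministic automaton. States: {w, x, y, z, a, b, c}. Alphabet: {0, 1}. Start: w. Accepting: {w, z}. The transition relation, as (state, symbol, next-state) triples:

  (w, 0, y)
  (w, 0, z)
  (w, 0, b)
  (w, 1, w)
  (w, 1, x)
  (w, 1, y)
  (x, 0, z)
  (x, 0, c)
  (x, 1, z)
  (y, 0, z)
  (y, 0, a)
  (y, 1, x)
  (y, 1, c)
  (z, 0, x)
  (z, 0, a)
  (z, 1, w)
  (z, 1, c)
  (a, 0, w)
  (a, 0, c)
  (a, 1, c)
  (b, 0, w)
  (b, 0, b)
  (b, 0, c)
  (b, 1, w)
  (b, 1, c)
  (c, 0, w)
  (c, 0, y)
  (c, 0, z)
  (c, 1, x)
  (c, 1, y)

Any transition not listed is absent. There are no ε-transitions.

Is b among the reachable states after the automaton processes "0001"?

Start in {w}.
Read '0': {w} → {y, z, b}.
Read '0': {y, z, b} → {w, x, z, a, b, c}.
Read '0': {w, x, z, a, b, c} → {w, x, y, z, a, b, c}.
Read '1': {w, x, y, z, a, b, c} → {w, x, y, z, c}.
State b is not in {w, x, y, z, c}.

No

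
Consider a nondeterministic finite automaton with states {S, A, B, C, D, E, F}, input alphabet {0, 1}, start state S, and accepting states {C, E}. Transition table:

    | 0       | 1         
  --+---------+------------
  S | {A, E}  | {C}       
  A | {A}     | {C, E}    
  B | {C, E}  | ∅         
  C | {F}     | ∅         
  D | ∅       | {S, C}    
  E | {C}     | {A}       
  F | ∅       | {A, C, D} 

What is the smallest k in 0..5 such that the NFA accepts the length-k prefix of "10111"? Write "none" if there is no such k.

1

Start in {S}.
Read '1': {S} → {C}.
None of the earlier sets intersect F, but {C} does.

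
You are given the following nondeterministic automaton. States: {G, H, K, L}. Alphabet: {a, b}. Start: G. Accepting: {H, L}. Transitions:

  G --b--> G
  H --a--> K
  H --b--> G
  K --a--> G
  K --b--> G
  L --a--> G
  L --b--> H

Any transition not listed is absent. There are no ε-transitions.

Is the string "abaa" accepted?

No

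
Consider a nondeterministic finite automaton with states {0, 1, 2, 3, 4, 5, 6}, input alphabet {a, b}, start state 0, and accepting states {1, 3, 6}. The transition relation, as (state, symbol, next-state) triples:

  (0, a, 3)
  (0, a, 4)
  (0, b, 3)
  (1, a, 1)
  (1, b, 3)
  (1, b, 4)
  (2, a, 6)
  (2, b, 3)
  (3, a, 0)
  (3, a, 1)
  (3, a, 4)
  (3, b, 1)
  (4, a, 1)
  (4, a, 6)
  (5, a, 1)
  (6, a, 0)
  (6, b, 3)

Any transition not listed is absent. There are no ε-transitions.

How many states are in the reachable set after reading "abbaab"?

3

Start in {0}.
Read 'a': 0→{3, 4}; now {3, 4}.
Read 'b': 3→{1}, 4→∅; now {1}.
Read 'b': 1→{3, 4}; now {3, 4}.
Read 'a': 3→{0, 1, 4}, 4→{1, 6}; now {0, 1, 4, 6}.
Read 'a': 0→{3, 4}, 1→{1}, 4→{1, 6}, 6→{0}; now {0, 1, 3, 4, 6}.
Read 'b': 0→{3}, 1→{3, 4}, 3→{1}, 4→∅, 6→{3}; now {1, 3, 4}.
That set has 3 states.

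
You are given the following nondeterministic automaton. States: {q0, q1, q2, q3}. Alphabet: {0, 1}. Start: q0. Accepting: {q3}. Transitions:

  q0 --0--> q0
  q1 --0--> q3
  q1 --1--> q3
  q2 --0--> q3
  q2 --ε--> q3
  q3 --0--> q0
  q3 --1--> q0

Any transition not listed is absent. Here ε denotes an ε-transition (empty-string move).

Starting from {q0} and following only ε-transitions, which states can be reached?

{q0}

Begin with {q0}.
No ε-moves leave this set, so the closure equals the set itself.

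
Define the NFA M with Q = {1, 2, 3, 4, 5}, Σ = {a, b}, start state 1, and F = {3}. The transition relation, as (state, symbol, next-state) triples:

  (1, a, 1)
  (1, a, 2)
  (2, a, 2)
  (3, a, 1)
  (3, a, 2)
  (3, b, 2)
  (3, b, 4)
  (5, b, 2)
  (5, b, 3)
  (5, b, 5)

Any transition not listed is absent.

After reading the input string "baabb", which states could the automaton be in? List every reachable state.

∅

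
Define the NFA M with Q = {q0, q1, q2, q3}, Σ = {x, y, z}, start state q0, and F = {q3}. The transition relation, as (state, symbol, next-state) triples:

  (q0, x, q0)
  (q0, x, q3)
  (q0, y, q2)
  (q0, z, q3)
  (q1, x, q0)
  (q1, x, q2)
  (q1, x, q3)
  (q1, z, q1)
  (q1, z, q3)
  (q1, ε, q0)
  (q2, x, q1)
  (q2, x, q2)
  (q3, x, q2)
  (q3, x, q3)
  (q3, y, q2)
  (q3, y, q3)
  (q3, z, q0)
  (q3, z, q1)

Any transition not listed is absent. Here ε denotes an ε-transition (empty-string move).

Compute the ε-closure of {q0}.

{q0}

Begin with {q0}.
No ε-moves leave this set, so the closure equals the set itself.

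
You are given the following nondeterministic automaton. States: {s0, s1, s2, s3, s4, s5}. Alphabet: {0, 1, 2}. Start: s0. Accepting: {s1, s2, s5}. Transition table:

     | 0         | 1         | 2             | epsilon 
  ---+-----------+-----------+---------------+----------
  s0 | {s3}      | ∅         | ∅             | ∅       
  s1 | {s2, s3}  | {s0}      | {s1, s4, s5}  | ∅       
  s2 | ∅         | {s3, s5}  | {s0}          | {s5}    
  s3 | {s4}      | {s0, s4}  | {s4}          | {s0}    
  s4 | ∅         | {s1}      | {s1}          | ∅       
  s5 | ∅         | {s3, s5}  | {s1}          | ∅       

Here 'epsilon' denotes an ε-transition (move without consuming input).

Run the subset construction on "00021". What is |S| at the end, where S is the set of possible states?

2

Start in {s0}.
Read '0': s0→{s3}; union {s3}; ε-closure = {s0, s3}.
Read '0': s0→{s3}, s3→{s4}; union {s3, s4}; ε-closure = {s0, s3, s4}.
Read '0': s0→{s3}, s3→{s4}, s4→∅; union {s3, s4}; ε-closure = {s0, s3, s4}.
Read '2': s0→∅, s3→{s4}, s4→{s1}; now {s1, s4}.
Read '1': s1→{s0}, s4→{s1}; now {s0, s1}.
That set has 2 states.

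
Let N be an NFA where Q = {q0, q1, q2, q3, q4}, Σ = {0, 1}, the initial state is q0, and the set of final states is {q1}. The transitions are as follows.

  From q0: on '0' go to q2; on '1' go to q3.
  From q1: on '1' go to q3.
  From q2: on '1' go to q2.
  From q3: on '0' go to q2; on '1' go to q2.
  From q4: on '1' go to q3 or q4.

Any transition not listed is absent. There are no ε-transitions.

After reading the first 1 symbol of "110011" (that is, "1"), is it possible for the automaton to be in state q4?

No

Start in {q0}.
Read '1': {q0} → {q3}.
State q4 is not in {q3}.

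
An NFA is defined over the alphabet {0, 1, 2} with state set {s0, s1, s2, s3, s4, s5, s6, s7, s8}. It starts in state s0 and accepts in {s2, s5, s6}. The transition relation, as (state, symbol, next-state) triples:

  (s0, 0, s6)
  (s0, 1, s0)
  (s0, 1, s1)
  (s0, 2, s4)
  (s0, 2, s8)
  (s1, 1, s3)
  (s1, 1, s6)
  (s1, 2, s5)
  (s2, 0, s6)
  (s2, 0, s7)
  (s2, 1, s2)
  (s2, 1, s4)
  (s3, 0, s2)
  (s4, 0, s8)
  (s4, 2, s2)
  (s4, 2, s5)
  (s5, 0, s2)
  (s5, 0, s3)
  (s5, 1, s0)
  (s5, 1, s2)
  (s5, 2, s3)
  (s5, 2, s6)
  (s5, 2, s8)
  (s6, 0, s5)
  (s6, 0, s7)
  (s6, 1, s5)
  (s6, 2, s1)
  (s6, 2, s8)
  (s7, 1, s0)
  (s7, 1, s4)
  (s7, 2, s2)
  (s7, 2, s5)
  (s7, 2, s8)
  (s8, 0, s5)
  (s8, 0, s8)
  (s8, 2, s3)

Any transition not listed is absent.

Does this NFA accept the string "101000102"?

Yes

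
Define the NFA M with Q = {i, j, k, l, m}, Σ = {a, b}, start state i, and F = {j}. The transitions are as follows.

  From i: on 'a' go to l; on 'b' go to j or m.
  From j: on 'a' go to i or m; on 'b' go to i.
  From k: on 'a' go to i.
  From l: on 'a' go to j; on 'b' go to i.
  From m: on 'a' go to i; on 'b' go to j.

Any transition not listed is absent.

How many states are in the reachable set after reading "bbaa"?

Start in {i}.
Read 'b': i→{j, m}; now {j, m}.
Read 'b': j→{i}, m→{j}; now {i, j}.
Read 'a': i→{l}, j→{i, m}; now {i, l, m}.
Read 'a': i→{l}, l→{j}, m→{i}; now {i, j, l}.
That set has 3 states.

3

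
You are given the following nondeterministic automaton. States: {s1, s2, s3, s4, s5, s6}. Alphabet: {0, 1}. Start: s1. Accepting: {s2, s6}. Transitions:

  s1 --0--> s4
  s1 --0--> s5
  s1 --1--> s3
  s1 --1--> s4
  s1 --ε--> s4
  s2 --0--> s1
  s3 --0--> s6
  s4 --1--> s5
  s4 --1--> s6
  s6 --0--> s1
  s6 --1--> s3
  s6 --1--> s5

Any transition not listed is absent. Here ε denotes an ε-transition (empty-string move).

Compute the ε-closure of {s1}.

{s1, s4}

Begin with {s1}.
ε-move s1 → s4; add s4.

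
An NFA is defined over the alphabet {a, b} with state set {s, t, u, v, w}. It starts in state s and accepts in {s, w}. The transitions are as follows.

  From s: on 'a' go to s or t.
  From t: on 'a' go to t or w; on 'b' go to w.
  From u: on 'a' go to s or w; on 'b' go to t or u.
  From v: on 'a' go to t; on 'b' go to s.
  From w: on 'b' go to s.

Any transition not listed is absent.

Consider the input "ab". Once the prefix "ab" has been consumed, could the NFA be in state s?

Start in {s}.
Read 'a': {s} → {s, t}.
Read 'b': {s, t} → {w}.
State s is not in {w}.

No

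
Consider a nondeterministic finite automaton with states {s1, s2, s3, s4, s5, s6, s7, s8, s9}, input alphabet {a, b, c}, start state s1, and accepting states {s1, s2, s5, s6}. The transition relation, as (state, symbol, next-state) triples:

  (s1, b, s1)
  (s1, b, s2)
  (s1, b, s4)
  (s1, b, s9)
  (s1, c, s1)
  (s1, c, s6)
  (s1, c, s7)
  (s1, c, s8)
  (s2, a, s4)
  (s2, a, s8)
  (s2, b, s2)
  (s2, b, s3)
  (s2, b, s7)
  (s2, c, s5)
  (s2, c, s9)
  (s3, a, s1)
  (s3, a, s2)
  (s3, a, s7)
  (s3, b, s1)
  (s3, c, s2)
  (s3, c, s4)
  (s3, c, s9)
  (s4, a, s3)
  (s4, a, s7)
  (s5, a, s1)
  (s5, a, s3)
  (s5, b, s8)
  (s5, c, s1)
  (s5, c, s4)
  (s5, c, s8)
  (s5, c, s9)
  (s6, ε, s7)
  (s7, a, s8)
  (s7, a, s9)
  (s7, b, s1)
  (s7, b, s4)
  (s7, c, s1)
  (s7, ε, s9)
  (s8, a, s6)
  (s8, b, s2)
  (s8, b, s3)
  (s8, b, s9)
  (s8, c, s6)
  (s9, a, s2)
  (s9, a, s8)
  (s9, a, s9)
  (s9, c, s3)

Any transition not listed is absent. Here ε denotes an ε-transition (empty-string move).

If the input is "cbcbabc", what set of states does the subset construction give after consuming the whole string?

Start in {s1}.
Read 'c': s1→{s1, s6, s7, s8}; union {s1, s6, s7, s8}; ε-closure = {s1, s6, s7, s8, s9}.
Read 'b': s1→{s1, s2, s4, s9}, s6→∅, s7→{s1, s4}, s8→{s2, s3, s9}, s9→∅; now {s1, s2, s3, s4, s9}.
Read 'c': s1→{s1, s6, s7, s8}, s2→{s5, s9}, s3→{s2, s4, s9}, s4→∅, s9→{s3}; now {s1, s2, s3, s4, s5, s6, s7, s8, s9}.
Read 'b': s1→{s1, s2, s4, s9}, s2→{s2, s3, s7}, s3→{s1}, s4→∅, s5→{s8}, s6→∅, s7→{s1, s4}, s8→{s2, s3, s9}, s9→∅; now {s1, s2, s3, s4, s7, s8, s9}.
Read 'a': s1→∅, s2→{s4, s8}, s3→{s1, s2, s7}, s4→{s3, s7}, s7→{s8, s9}, s8→{s6}, s9→{s2, s8, s9}; now {s1, s2, s3, s4, s6, s7, s8, s9}.
Read 'b': s1→{s1, s2, s4, s9}, s2→{s2, s3, s7}, s3→{s1}, s4→∅, s6→∅, s7→{s1, s4}, s8→{s2, s3, s9}, s9→∅; now {s1, s2, s3, s4, s7, s9}.
Read 'c': s1→{s1, s6, s7, s8}, s2→{s5, s9}, s3→{s2, s4, s9}, s4→∅, s7→{s1}, s9→{s3}; now {s1, s2, s3, s4, s5, s6, s7, s8, s9}.

{s1, s2, s3, s4, s5, s6, s7, s8, s9}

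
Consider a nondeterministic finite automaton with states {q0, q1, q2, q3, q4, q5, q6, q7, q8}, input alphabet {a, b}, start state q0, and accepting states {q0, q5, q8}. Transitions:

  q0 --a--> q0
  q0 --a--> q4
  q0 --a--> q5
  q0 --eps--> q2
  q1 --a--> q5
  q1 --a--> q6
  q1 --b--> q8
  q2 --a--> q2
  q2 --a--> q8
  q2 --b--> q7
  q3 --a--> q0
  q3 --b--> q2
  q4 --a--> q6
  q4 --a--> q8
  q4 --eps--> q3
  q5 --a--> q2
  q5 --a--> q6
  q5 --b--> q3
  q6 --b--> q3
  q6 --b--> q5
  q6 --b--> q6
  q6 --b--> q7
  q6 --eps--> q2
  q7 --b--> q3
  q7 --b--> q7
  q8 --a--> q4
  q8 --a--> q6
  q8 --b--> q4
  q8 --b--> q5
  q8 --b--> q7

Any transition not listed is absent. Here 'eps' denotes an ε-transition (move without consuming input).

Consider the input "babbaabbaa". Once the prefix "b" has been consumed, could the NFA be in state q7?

Start: ε-closure({q0}) = {q0, q2}.
Read 'b': q0→∅, q2→{q7}; now {q7}.
State q7 is in {q7}.

Yes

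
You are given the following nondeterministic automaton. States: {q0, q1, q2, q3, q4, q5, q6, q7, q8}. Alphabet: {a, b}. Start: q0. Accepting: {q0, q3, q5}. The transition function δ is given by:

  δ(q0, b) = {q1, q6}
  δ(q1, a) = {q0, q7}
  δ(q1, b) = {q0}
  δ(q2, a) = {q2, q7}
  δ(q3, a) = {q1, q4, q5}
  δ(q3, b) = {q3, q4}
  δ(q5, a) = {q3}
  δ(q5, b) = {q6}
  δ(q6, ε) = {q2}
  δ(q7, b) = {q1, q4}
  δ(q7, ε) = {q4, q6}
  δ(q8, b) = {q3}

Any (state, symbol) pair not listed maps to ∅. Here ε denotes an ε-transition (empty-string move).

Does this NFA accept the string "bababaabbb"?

No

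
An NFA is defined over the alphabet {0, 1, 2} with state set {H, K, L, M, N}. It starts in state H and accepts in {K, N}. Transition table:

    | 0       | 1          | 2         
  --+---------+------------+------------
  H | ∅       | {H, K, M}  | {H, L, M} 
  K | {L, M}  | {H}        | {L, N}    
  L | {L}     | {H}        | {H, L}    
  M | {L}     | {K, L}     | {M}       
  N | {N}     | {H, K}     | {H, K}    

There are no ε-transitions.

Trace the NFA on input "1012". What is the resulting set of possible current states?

{H, L, M, N}

Start in {H}.
Read '1': {H} → {H, K, M}.
Read '0': {H, K, M} → {L, M}.
Read '1': {L, M} → {H, K, L}.
Read '2': {H, K, L} → {H, L, M, N}.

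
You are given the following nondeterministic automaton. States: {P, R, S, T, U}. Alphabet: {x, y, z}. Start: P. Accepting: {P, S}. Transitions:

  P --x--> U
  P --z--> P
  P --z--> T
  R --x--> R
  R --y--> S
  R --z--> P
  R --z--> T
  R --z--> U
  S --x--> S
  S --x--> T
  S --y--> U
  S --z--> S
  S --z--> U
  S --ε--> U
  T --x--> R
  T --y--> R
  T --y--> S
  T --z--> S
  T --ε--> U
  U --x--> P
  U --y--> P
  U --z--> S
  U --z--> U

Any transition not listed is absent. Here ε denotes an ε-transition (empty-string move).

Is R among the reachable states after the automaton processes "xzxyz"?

Start in {P}.
Read 'x': P→{U}; now {U}.
Read 'z': U→{S, U}; now {S, U}.
Read 'x': S→{S, T}, U→{P}; union {P, S, T}; ε-closure = {P, S, T, U}.
Read 'y': P→∅, S→{U}, T→{R, S}, U→{P}; now {P, R, S, U}.
Read 'z': P→{P, T}, R→{P, T, U}, S→{S, U}, U→{S, U}; now {P, S, T, U}.
State R is not in {P, S, T, U}.

No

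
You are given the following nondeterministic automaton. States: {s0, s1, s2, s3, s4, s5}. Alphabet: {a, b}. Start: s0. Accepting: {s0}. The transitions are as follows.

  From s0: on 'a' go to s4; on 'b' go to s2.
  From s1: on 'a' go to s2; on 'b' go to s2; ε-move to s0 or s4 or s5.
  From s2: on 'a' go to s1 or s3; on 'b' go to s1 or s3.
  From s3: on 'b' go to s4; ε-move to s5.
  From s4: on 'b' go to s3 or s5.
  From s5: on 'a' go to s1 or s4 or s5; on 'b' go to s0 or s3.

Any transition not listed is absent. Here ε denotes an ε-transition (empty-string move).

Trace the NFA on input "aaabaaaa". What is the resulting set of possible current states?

∅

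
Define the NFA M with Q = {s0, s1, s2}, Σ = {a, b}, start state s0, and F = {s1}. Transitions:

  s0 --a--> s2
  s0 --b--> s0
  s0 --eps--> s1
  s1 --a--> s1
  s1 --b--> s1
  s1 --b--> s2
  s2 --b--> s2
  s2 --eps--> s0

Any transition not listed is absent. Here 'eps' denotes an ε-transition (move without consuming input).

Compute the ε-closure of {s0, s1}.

Begin with {s0, s1}.
No ε-moves leave this set, so the closure equals the set itself.

{s0, s1}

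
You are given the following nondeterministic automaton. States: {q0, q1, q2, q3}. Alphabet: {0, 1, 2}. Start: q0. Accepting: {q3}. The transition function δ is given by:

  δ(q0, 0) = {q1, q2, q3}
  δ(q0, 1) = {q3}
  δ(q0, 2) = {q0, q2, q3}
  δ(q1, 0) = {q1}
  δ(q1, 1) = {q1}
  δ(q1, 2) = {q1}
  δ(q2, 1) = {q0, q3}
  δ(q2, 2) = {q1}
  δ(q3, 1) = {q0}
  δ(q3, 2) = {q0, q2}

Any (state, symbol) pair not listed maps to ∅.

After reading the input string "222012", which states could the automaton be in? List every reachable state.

{q0, q1, q2, q3}

Start in {q0}.
Read '2': q0→{q0, q2, q3}; now {q0, q2, q3}.
Read '2': q0→{q0, q2, q3}, q2→{q1}, q3→{q0, q2}; now {q0, q1, q2, q3}.
Read '2': q0→{q0, q2, q3}, q1→{q1}, q2→{q1}, q3→{q0, q2}; now {q0, q1, q2, q3}.
Read '0': q0→{q1, q2, q3}, q1→{q1}, q2→∅, q3→∅; now {q1, q2, q3}.
Read '1': q1→{q1}, q2→{q0, q3}, q3→{q0}; now {q0, q1, q3}.
Read '2': q0→{q0, q2, q3}, q1→{q1}, q3→{q0, q2}; now {q0, q1, q2, q3}.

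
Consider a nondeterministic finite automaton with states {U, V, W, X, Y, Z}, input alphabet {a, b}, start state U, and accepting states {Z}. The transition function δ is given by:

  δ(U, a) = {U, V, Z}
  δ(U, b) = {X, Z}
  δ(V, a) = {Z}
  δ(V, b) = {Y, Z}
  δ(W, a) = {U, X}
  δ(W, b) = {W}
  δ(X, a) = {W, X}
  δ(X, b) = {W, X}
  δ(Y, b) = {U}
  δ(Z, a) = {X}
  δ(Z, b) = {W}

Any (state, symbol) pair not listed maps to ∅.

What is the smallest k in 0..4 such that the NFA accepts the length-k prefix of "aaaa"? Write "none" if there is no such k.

1

Start in {U}.
Read 'a': U→{U, V, Z}; now {U, V, Z}.
None of the earlier sets intersect F, but {U, V, Z} does.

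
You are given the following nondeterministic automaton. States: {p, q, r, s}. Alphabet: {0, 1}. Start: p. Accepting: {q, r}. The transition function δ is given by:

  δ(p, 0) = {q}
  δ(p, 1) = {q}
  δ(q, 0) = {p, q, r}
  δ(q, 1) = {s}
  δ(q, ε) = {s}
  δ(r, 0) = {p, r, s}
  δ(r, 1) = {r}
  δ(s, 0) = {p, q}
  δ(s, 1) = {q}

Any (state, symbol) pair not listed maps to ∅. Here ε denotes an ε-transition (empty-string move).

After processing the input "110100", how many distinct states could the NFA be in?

4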